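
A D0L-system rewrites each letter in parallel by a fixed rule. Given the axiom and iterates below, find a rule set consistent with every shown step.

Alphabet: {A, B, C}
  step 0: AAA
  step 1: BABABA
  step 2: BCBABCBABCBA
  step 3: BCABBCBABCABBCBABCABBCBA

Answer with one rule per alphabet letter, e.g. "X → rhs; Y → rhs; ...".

A->BA, B->BC, C->AB

  step 2 ⇒ step 3: BCBABCBABCBA ⇒ BC·AB·BC·BA·BC·AB·BC·BA·BC·AB·BC·BA
    A ↦ BA
    B ↦ BC
    C ↦ AB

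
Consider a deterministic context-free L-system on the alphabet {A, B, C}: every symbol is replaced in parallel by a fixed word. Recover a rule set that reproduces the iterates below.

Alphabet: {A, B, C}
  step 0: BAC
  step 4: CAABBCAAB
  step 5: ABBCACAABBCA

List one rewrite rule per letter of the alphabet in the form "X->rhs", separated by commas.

A->B, B->CA, C->A

  step 4 ⇒ step 5: CAABBCAAB ⇒ A·B·B·CA·CA·A·B·B·CA
    A ↦ B
    B ↦ CA
    C ↦ A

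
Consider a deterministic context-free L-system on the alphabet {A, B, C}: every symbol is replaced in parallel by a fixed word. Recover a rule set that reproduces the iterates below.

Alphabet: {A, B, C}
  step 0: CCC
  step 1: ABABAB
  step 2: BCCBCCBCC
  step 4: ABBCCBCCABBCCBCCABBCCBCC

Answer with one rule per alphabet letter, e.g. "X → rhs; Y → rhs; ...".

  step 1 ⇒ step 2: ABABAB ⇒ BC·C·BC·C·BC·C
    A ↦ BC
    B ↦ C
  step 0 ⇒ step 1: CCC ⇒ AB·AB·AB
    C ↦ AB

A->BC, B->C, C->AB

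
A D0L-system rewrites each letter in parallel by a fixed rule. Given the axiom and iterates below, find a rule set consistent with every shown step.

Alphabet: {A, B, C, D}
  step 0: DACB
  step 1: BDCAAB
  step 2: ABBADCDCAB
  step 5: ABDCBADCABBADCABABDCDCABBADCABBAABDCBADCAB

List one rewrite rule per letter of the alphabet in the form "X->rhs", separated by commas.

  step 1 ⇒ step 2: BDCAAB ⇒ AB·B·A·DC·DC·AB
    A ↦ DC
    B ↦ AB
    C ↦ A
    D ↦ B

A->DC, B->AB, C->A, D->B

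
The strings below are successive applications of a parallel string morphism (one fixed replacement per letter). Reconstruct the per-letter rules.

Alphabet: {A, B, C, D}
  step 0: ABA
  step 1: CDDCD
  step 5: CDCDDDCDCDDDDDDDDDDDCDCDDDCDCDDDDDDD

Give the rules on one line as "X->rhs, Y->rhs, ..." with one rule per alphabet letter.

  step 0 ⇒ step 1: ABA ⇒ CD·D·CD
    A ↦ CD
    B ↦ D
    C ↦ AA  (constrained at step 1)
    D ↦ BB  (constrained at step 1)

A->CD, B->D, C->AA, D->BB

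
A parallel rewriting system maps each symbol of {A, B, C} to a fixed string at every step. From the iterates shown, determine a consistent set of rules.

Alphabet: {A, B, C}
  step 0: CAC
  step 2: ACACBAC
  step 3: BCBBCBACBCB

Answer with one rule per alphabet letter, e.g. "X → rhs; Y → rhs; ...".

  step 2 ⇒ step 3: ACACBAC ⇒ BC·B·BC·B·AC·BC·B
    A ↦ BC
    B ↦ AC
    C ↦ B

A->BC, B->AC, C->B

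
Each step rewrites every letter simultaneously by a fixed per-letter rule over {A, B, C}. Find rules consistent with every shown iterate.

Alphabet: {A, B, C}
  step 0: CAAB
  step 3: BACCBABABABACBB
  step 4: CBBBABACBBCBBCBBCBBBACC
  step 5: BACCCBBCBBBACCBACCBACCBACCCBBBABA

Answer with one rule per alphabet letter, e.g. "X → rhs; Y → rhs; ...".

  step 4 ⇒ step 5: CBBBABACBBCBBCBBCBBBACC ⇒ BA·C·C·C·BB·C·BB·BA·C·C·BA·C·C·BA·C·C·BA·C·C·C·BB·BA·BA
    A ↦ BB
    B ↦ C
    C ↦ BA

A->BB, B->C, C->BA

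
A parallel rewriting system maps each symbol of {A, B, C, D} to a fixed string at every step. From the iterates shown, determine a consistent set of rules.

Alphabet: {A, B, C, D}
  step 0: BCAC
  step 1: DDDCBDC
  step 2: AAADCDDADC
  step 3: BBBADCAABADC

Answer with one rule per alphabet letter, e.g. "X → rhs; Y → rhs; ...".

A->B, B->DD, C->DC, D->A

  step 2 ⇒ step 3: AAADCDDADC ⇒ B·B·B·A·DC·A·A·B·A·DC
    A ↦ B
    C ↦ DC
    D ↦ A
  step 0 ⇒ step 1: BCAC ⇒ DD·DC·B·DC
    B ↦ DD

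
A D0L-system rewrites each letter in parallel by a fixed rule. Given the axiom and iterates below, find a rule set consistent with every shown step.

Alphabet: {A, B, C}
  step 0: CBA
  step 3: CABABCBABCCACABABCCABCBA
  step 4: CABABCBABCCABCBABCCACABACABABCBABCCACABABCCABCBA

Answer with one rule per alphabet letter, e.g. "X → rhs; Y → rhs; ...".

  step 3 ⇒ step 4: CABABCBABCCACABABCCABCBA ⇒ CA·BA·BC·BA·BC·CA·BC·BA·BC·CA·CA·BA·CA·BA·BC·BA·BC·CA·CA·BA·BC·CA·BC·BA
    A ↦ BA
    B ↦ BC
    C ↦ CA

A->BA, B->BC, C->CA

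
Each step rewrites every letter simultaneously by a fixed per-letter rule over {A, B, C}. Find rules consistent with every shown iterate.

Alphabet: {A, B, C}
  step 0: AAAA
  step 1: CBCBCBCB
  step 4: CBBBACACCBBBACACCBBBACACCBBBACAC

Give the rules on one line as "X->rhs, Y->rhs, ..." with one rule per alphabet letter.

A->CB, B->AC, C->B

  step 0 ⇒ step 1: AAAA ⇒ CB·CB·CB·CB
    A ↦ CB
    B ↦ AC  (constrained at step 1)
    C ↦ B  (constrained at step 1)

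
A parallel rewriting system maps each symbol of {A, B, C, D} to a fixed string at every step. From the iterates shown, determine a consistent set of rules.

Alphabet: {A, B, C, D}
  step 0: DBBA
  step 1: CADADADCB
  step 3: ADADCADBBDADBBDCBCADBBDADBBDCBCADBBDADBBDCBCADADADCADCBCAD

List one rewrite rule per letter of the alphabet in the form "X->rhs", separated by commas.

  step 0 ⇒ step 1: DBBA ⇒ CAD·AD·AD·CB
    A ↦ CB
    B ↦ AD
    D ↦ CAD
    C ↦ BBD  (constrained at step 1)

A->CB, B->AD, C->BBD, D->CAD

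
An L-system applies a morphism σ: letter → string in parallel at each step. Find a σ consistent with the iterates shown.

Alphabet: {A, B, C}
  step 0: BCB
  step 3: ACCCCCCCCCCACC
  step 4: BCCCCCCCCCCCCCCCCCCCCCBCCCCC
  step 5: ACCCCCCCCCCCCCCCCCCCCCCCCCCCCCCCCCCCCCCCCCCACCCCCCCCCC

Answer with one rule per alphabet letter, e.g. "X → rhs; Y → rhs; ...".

  step 4 ⇒ step 5: BCCCCCCCCCCCCCCCCCCCCCBCCCCC ⇒ A·CC·CC·CC·CC·CC·CC·CC·CC·CC·CC·CC·CC·CC·CC·CC·CC·CC·CC·CC·CC·CC·A·CC·CC·CC·CC·CC
    B ↦ A
    C ↦ CC
  step 3 ⇒ step 4: ACCCCCCCCCCACC ⇒ BC·CC·CC·CC·CC·CC·CC·CC·CC·CC·CC·BC·CC·CC
    A ↦ BC

A->BC, B->A, C->CC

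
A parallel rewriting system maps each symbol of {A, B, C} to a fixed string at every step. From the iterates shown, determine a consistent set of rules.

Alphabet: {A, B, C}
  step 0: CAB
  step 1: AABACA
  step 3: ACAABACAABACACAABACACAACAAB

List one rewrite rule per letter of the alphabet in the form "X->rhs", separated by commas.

  step 0 ⇒ step 1: CAB ⇒ AAB·AC·A
    A ↦ AC
    B ↦ A
    C ↦ AAB

A->AC, B->A, C->AAB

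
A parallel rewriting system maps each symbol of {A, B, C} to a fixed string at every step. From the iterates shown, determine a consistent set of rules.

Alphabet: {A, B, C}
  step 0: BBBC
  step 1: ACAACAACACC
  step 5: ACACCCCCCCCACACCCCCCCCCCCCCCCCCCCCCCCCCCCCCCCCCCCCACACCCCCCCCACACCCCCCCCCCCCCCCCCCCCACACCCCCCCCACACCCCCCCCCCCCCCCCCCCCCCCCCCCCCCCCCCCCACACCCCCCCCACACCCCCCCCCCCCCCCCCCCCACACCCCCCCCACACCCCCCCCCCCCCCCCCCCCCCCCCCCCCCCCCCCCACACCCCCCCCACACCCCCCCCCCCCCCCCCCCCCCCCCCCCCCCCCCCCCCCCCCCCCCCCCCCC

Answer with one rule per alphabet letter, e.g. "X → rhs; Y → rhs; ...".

A->BCC, B->ACA, C->CC

  step 0 ⇒ step 1: BBBC ⇒ ACA·ACA·ACA·CC
    B ↦ ACA
    C ↦ CC
    A ↦ BCC  (constrained at step 1)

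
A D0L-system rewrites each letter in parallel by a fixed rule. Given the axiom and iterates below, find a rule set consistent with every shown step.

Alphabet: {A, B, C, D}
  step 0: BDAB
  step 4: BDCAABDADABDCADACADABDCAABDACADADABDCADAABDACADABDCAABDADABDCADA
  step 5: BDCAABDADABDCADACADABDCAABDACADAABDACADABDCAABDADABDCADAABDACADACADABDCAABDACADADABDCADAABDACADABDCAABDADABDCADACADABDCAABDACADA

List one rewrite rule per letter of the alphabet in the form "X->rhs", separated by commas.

A->DA, B->BD, C->AB, D->CA

  step 4 ⇒ step 5: BDCAABDADABDCADACADABDCAABDACADADABDCADAABDACADABDCAABDADABDCADA ⇒ BD·CA·AB·DA·DA·BD·CA·DA·CA·DA·BD·CA·AB·DA·CA·DA·AB·DA·CA·DA·BD·CA·AB·DA·DA·BD·CA·DA·AB·DA·CA·DA·CA·DA·BD·CA·AB·DA·CA·DA·DA·BD·CA·DA·AB·DA·CA·DA·BD·CA·AB·DA·DA·BD·CA·DA·CA·DA·BD·CA·AB·DA·CA·DA
    A ↦ DA
    B ↦ BD
    C ↦ AB
    D ↦ CA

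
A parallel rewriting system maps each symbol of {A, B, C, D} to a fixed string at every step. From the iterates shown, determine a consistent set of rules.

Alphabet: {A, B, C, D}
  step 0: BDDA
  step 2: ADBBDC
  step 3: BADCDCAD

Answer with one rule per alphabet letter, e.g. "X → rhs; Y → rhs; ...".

A->B, B->DC, C->D, D->A

  step 2 ⇒ step 3: ADBBDC ⇒ B·A·DC·DC·A·D
    A ↦ B
    B ↦ DC
    C ↦ D
    D ↦ A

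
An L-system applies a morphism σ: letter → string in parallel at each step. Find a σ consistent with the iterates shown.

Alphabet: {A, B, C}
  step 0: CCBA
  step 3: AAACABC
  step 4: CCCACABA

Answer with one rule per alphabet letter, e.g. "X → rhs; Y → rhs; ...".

A->C, B->AB, C->A

  step 3 ⇒ step 4: AAACABC ⇒ C·C·C·A·C·AB·A
    A ↦ C
    B ↦ AB
    C ↦ A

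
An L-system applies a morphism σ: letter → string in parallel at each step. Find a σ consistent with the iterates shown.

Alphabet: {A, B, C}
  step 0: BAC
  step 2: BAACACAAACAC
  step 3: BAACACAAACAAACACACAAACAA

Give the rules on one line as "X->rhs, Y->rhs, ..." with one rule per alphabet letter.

  step 2 ⇒ step 3: BAACACAAACAC ⇒ BA·AC·AC·AA·AC·AA·AC·AC·AC·AA·AC·AA
    A ↦ AC
    B ↦ BA
    C ↦ AA

A->AC, B->BA, C->AA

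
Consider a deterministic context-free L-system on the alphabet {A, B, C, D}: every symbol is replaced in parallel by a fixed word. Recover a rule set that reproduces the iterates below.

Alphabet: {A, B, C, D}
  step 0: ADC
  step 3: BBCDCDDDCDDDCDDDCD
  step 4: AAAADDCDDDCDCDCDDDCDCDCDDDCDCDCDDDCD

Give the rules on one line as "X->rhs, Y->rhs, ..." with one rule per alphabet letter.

  step 3 ⇒ step 4: BBCDCDDDCDDDCDDDCD ⇒ AA·AA·DD·CD·DD·CD·CD·CD·DD·CD·CD·CD·DD·CD·CD·CD·DD·CD
    B ↦ AA
    C ↦ DD
    D ↦ CD
    A ↦ B  (constrained at step 0)

A->B, B->AA, C->DD, D->CD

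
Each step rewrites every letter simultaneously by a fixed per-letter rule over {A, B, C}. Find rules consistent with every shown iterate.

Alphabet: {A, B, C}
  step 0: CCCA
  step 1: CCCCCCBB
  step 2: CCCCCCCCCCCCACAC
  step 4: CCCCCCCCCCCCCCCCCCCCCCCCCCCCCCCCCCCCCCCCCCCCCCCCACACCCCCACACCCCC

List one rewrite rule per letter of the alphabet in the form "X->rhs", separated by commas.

A->BB, B->AC, C->CC

  step 1 ⇒ step 2: CCCCCCBB ⇒ CC·CC·CC·CC·CC·CC·AC·AC
    B ↦ AC
    C ↦ CC
  step 0 ⇒ step 1: CCCA ⇒ CC·CC·CC·BB
    A ↦ BB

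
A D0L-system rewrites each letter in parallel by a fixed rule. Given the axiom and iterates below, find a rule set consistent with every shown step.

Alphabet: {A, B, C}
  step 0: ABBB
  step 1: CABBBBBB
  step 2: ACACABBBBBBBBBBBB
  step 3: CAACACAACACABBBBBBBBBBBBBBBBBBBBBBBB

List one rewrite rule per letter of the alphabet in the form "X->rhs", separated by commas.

  step 2 ⇒ step 3: ACACABBBBBBBBBBBB ⇒ CA·ACA·CA·ACA·CA·BB·BB·BB·BB·BB·BB·BB·BB·BB·BB·BB·BB
    A ↦ CA
    B ↦ BB
    C ↦ ACA

A->CA, B->BB, C->ACA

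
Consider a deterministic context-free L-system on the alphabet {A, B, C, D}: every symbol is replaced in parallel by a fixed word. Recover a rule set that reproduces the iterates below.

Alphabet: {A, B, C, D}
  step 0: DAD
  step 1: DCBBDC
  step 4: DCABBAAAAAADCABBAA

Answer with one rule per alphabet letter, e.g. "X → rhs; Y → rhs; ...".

  step 0 ⇒ step 1: DAD ⇒ DC·BB·DC
    A ↦ BB
    D ↦ DC
    B ↦ A  (constrained at step 1)
    C ↦ A  (constrained at step 1)

A->BB, B->A, C->A, D->DC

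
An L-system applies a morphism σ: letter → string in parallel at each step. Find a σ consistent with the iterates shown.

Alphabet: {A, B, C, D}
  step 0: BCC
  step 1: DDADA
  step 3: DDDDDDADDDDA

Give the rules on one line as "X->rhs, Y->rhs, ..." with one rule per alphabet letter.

A->BC, B->D, C->DA, D->BB

  step 0 ⇒ step 1: BCC ⇒ D·DA·DA
    B ↦ D
    C ↦ DA
    A ↦ BC  (constrained at step 1)
    D ↦ BB  (constrained at step 1)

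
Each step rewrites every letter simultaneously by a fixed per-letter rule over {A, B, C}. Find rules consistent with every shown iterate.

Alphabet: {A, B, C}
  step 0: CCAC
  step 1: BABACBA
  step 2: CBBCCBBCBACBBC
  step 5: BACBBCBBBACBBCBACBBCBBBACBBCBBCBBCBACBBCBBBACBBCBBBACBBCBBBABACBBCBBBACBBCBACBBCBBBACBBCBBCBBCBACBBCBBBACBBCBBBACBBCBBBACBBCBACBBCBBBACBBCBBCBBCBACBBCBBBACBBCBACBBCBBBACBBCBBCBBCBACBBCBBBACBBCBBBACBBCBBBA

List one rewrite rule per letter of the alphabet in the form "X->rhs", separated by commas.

A->C, B->CBB, C->BA

  step 1 ⇒ step 2: BABACBA ⇒ CBB·C·CBB·C·BA·CBB·C
    A ↦ C
    B ↦ CBB
    C ↦ BA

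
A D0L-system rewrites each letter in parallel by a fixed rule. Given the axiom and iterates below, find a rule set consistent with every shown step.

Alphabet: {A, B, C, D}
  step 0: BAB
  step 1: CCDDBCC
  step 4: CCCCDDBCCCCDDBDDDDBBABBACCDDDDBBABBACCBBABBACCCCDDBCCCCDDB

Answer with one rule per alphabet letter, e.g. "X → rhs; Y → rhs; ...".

  step 0 ⇒ step 1: BAB ⇒ CC·DDB·CC
    A ↦ DDB
    B ↦ CC
    C ↦ D  (constrained at step 1)
    D ↦ BBA  (constrained at step 1)

A->DDB, B->CC, C->D, D->BBA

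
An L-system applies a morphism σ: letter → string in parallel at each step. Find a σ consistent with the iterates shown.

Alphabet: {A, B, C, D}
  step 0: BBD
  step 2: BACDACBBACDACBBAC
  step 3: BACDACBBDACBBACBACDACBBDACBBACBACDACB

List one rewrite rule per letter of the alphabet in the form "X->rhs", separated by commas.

A->DAC, B->BAC, C->B, D->B

  step 2 ⇒ step 3: BACDACBBACDACBBAC ⇒ BAC·DAC·B·B·DAC·B·BAC·BAC·DAC·B·B·DAC·B·BAC·BAC·DAC·B
    A ↦ DAC
    B ↦ BAC
    C ↦ B
    D ↦ B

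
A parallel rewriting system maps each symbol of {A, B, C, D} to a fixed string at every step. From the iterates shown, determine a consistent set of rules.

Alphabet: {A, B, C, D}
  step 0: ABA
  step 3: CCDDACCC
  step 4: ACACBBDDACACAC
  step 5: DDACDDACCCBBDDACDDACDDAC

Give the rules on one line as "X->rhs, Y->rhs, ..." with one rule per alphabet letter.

A->DD, B->C, C->AC, D->B

  step 4 ⇒ step 5: ACACBBDDACACAC ⇒ DD·AC·DD·AC·C·C·B·B·DD·AC·DD·AC·DD·AC
    A ↦ DD
    B ↦ C
    C ↦ AC
    D ↦ B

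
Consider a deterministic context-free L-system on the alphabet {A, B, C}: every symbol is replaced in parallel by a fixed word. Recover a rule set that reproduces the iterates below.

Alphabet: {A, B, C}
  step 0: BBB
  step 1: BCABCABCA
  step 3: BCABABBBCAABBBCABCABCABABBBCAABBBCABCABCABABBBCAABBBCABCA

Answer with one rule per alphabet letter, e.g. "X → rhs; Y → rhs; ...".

  step 0 ⇒ step 1: BBB ⇒ BCA·BCA·BCA
    B ↦ BCA
    A ↦ ABB  (constrained at step 1)
    C ↦ B  (constrained at step 1)

A->ABB, B->BCA, C->B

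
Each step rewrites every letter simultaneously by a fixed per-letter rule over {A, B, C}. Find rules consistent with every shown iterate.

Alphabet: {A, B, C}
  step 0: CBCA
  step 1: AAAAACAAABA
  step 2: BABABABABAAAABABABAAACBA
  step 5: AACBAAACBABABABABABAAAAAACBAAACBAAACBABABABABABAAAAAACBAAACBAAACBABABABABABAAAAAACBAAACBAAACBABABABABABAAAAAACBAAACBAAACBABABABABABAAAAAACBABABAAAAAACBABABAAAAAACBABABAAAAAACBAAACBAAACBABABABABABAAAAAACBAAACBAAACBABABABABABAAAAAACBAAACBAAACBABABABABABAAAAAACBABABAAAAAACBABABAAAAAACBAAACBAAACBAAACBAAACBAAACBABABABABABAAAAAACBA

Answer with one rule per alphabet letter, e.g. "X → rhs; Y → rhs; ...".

  step 1 ⇒ step 2: AAAAACAAABA ⇒ BA·BA·BA·BA·BA·AAA·BA·BA·BA·AAC·BA
    A ↦ BA
    B ↦ AAC
    C ↦ AAA

A->BA, B->AAC, C->AAA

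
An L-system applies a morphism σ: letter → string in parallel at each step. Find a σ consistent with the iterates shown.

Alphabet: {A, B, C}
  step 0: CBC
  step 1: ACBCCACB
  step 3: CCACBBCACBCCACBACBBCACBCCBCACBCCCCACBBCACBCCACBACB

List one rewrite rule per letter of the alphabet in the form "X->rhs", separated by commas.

  step 0 ⇒ step 1: CBC ⇒ ACB·CC·ACB
    B ↦ CC
    C ↦ ACB
    A ↦ BC  (constrained at step 1)

A->BC, B->CC, C->ACB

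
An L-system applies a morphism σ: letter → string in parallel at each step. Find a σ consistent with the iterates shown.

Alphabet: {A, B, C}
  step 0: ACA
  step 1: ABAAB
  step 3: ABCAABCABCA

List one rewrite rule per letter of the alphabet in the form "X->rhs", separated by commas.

  step 0 ⇒ step 1: ACA ⇒ AB·A·AB
    A ↦ AB
    C ↦ A
    B ↦ C  (constrained at step 1)

A->AB, B->C, C->A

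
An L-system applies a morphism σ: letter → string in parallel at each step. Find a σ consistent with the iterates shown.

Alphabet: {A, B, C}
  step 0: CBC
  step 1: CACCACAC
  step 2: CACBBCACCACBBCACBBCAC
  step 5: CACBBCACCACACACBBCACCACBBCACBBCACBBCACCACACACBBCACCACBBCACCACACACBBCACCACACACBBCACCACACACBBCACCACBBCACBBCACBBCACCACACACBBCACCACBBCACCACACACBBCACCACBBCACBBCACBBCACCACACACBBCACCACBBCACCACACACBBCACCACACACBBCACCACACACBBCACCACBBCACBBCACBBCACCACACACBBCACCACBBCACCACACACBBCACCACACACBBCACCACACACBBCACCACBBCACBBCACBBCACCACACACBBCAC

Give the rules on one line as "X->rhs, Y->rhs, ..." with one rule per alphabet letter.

A->BB, B->CA, C->CAC

  step 1 ⇒ step 2: CACCACAC ⇒ CAC·BB·CAC·CAC·BB·CAC·BB·CAC
    A ↦ BB
    C ↦ CAC
  step 0 ⇒ step 1: CBC ⇒ CAC·CA·CAC
    B ↦ CA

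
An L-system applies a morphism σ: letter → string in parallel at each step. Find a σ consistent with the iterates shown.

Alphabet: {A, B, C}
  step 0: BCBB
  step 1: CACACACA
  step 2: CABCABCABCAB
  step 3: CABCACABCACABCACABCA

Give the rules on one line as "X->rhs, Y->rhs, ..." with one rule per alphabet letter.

A->B, B->CA, C->CA

  step 2 ⇒ step 3: CABCABCABCAB ⇒ CA·B·CA·CA·B·CA·CA·B·CA·CA·B·CA
    A ↦ B
    B ↦ CA
    C ↦ CA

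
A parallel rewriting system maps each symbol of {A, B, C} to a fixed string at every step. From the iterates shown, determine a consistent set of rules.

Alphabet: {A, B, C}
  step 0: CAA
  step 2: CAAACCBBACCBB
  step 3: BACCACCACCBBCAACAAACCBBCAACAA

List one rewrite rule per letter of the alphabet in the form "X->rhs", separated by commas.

A->ACC, B->CAA, C->B

  step 2 ⇒ step 3: CAAACCBBACCBB ⇒ B·ACC·ACC·ACC·B·B·CAA·CAA·ACC·B·B·CAA·CAA
    A ↦ ACC
    B ↦ CAA
    C ↦ B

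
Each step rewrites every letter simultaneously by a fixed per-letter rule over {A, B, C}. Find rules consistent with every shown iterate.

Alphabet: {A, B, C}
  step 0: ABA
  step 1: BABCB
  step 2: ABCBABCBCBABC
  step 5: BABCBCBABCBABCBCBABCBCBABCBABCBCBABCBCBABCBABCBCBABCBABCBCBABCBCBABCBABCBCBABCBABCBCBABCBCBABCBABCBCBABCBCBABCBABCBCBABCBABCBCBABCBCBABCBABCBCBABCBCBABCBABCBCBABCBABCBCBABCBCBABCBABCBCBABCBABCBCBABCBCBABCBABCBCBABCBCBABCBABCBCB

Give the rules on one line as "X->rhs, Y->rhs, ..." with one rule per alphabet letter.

  step 1 ⇒ step 2: BABCB ⇒ ABC·B·ABC·BCB·ABC
    A ↦ B
    B ↦ ABC
    C ↦ BCB

A->B, B->ABC, C->BCB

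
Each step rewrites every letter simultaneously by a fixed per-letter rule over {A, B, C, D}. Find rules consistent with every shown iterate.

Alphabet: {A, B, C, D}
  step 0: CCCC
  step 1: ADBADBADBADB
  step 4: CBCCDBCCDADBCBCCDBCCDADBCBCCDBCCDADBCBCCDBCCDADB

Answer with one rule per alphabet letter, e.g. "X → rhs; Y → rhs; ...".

  step 0 ⇒ step 1: CCCC ⇒ ADB·ADB·ADB·ADB
    C ↦ ADB
    A ↦ BC  (constrained at step 1)
    B ↦ D  (constrained at step 1)
    D ↦ C  (constrained at step 1)

A->BC, B->D, C->ADB, D->C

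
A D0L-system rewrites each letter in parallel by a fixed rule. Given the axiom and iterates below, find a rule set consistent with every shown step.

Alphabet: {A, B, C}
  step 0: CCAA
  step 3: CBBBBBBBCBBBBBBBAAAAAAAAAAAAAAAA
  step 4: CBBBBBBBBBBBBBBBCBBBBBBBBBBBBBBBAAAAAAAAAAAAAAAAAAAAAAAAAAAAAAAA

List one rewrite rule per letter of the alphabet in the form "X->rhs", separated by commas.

  step 3 ⇒ step 4: CBBBBBBBCBBBBBBBAAAAAAAAAAAAAAAA ⇒ CB·BB·BB·BB·BB·BB·BB·BB·CB·BB·BB·BB·BB·BB·BB·BB·AA·AA·AA·AA·AA·AA·AA·AA·AA·AA·AA·AA·AA·AA·AA·AA
    A ↦ AA
    B ↦ BB
    C ↦ CB

A->AA, B->BB, C->CB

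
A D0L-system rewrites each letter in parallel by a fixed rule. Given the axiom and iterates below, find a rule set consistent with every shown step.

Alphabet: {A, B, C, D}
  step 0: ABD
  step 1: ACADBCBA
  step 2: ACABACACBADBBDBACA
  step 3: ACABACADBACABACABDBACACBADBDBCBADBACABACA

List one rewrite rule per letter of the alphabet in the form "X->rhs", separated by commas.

  step 2 ⇒ step 3: ACABACACBADBBDBACA ⇒ ACA·B·ACA·DB·ACA·B·ACA·B·DB·ACA·CBA·DB·DB·CBA·DB·ACA·B·ACA
    A ↦ ACA
    B ↦ DB
    C ↦ B
    D ↦ CBA

A->ACA, B->DB, C->B, D->CBA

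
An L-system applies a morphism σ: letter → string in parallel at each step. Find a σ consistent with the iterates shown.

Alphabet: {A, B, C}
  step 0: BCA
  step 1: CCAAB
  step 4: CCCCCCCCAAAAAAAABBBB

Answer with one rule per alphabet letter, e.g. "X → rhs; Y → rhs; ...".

  step 0 ⇒ step 1: BCA ⇒ CC·AA·B
    A ↦ B
    B ↦ CC
    C ↦ AA

A->B, B->CC, C->AA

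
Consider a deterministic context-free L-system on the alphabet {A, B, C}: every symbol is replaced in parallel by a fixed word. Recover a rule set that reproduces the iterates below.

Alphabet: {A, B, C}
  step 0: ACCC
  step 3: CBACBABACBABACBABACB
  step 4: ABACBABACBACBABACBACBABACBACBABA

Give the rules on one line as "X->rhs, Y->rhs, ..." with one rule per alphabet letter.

A->CB, B->A, C->AB

  step 3 ⇒ step 4: CBACBABACBABACBABACB ⇒ AB·A·CB·AB·A·CB·A·CB·AB·A·CB·A·CB·AB·A·CB·A·CB·AB·A
    A ↦ CB
    B ↦ A
    C ↦ AB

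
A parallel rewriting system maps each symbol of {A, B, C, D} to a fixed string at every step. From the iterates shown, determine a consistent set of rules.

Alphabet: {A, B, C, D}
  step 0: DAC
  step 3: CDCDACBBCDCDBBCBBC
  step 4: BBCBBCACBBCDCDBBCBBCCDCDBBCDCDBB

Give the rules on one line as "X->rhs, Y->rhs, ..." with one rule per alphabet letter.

A->AC, B->CD, C->BB, D->C

  step 3 ⇒ step 4: CDCDACBBCDCDBBCBBC ⇒ BB·C·BB·C·AC·BB·CD·CD·BB·C·BB·C·CD·CD·BB·CD·CD·BB
    A ↦ AC
    B ↦ CD
    C ↦ BB
    D ↦ C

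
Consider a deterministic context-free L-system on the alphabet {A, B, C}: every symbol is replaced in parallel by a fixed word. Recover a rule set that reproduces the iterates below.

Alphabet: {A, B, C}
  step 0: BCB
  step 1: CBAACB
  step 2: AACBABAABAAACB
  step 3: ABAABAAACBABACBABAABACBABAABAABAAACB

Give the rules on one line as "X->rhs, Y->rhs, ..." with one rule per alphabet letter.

A->ABA, B->CB, C->AA

  step 2 ⇒ step 3: AACBABAABAAACB ⇒ ABA·ABA·AA·CB·ABA·CB·ABA·ABA·CB·ABA·ABA·ABA·AA·CB
    A ↦ ABA
    B ↦ CB
    C ↦ AA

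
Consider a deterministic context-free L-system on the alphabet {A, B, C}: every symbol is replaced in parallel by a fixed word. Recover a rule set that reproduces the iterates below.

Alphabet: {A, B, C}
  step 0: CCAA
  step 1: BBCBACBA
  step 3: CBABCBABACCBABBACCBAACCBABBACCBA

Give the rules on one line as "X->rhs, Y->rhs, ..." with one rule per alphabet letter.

A->CBA, B->AC, C->B

  step 0 ⇒ step 1: CCAA ⇒ B·B·CBA·CBA
    A ↦ CBA
    C ↦ B
    B ↦ AC  (constrained at step 1)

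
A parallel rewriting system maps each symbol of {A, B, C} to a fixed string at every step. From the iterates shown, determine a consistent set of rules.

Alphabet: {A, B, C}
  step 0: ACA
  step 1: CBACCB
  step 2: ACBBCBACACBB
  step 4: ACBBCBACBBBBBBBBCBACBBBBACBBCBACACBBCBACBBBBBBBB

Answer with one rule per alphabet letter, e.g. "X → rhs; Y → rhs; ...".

A->CB, B->BB, C->AC

  step 1 ⇒ step 2: CBACCB ⇒ AC·BB·CB·AC·AC·BB
    A ↦ CB
    B ↦ BB
    C ↦ AC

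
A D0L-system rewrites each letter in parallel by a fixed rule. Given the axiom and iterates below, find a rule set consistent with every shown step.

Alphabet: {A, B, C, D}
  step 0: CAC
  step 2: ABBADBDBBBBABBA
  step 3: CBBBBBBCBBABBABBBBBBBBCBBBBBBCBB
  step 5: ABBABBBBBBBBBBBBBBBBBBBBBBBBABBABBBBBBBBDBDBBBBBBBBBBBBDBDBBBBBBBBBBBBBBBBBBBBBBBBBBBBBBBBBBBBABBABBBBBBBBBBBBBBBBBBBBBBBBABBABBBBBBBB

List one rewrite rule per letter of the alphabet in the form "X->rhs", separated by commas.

  step 2 ⇒ step 3: ABBADBDBBBBABBA ⇒ CBB·BB·BB·CBB·A·BB·A·BB·BB·BB·BB·CBB·BB·BB·CBB
    A ↦ CBB
    B ↦ BB
    D ↦ A
    C ↦ DBD  (constrained at step 0)

A->CBB, B->BB, C->DBD, D->A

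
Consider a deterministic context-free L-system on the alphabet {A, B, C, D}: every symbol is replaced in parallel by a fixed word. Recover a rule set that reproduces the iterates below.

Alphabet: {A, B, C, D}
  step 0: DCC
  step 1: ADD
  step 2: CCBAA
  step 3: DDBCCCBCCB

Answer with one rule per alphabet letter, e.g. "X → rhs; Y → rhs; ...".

A->CCB, B->BC, C->D, D->A

  step 2 ⇒ step 3: CCBAA ⇒ D·D·BC·CCB·CCB
    A ↦ CCB
    B ↦ BC
    C ↦ D
  step 0 ⇒ step 1: DCC ⇒ A·D·D
    D ↦ A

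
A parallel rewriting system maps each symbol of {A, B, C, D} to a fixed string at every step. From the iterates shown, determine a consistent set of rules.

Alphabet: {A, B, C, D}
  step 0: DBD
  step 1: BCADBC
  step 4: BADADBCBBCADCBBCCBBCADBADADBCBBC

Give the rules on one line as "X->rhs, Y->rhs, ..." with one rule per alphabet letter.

  step 0 ⇒ step 1: DBD ⇒ BC·AD·BC
    B ↦ AD
    D ↦ BC
    A ↦ CB  (constrained at step 1)
    C ↦ B  (constrained at step 1)

A->CB, B->AD, C->B, D->BC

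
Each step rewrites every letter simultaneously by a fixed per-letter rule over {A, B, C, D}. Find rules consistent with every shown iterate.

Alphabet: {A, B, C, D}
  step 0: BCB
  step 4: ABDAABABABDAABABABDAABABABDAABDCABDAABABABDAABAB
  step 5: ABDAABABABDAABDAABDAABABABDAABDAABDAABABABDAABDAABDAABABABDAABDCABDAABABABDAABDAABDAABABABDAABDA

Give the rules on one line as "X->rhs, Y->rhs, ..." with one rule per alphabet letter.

  step 4 ⇒ step 5: ABDAABABABDAABABABDAABABABDAABDCABDAABABABDAABAB ⇒ AB·DA·AB·AB·AB·DA·AB·DA·AB·DA·AB·AB·AB·DA·AB·DA·AB·DA·AB·AB·AB·DA·AB·DA·AB·DA·AB·AB·AB·DA·AB·DC·AB·DA·AB·AB·AB·DA·AB·DA·AB·DA·AB·AB·AB·DA·AB·DA
    A ↦ AB
    B ↦ DA
    C ↦ DC
    D ↦ AB

A->AB, B->DA, C->DC, D->AB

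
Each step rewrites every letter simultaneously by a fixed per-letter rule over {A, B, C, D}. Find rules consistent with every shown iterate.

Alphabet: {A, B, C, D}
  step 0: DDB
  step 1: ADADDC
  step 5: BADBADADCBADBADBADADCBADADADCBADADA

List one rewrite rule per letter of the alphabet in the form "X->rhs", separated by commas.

  step 0 ⇒ step 1: DDB ⇒ AD·AD·DC
    B ↦ DC
    D ↦ AD
    A ↦ B  (constrained at step 1)
    C ↦ A  (constrained at step 1)

A->B, B->DC, C->A, D->AD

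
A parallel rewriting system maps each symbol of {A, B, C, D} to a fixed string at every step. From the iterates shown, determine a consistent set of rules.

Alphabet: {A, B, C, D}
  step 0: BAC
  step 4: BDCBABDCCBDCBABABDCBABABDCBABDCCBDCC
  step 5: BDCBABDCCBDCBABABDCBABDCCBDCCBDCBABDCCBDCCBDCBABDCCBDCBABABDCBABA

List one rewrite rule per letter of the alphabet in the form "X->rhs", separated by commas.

A->CC, B->BD, C->BA, D->C

  step 4 ⇒ step 5: BDCBABDCCBDCBABABDCBABABDCBABDCCBDCC ⇒ BD·C·BA·BD·CC·BD·C·BA·BA·BD·C·BA·BD·CC·BD·CC·BD·C·BA·BD·CC·BD·CC·BD·C·BA·BD·CC·BD·C·BA·BA·BD·C·BA·BA
    A ↦ CC
    B ↦ BD
    C ↦ BA
    D ↦ C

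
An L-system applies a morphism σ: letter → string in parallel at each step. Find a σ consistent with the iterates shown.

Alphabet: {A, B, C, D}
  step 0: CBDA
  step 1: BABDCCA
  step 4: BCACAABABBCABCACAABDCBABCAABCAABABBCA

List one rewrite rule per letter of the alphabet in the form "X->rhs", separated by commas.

  step 0 ⇒ step 1: CBDA ⇒ B·AB·DC·CA
    A ↦ CA
    B ↦ AB
    C ↦ B
    D ↦ DC

A->CA, B->AB, C->B, D->DC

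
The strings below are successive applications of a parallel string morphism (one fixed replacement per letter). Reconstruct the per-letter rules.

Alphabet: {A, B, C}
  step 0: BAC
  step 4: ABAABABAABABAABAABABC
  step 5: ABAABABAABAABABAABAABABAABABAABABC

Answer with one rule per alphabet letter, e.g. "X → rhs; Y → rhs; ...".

A->AB, B->A, C->BC

  step 4 ⇒ step 5: ABAABABAABABAABAABABC ⇒ AB·A·AB·AB·A·AB·A·AB·AB·A·AB·A·AB·AB·A·AB·AB·A·AB·A·BC
    A ↦ AB
    B ↦ A
    C ↦ BC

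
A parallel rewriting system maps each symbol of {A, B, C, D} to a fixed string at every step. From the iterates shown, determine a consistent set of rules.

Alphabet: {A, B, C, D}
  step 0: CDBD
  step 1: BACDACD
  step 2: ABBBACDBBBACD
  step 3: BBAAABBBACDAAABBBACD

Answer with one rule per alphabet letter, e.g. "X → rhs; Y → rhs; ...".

A->BB, B->A, C->BA, D->CD

  step 2 ⇒ step 3: ABBBACDBBBACD ⇒ BB·A·A·A·BB·BA·CD·A·A·A·BB·BA·CD
    A ↦ BB
    B ↦ A
    C ↦ BA
    D ↦ CD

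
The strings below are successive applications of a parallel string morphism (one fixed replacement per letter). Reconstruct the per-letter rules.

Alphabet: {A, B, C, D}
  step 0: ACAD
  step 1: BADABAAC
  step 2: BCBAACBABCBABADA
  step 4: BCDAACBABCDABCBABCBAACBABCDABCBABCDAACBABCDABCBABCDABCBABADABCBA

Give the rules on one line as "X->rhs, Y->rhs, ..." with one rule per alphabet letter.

  step 1 ⇒ step 2: BADABAAC ⇒ BC·BA·AC·BA·BC·BA·BA·DA
    A ↦ BA
    B ↦ BC
    C ↦ DA
    D ↦ AC

A->BA, B->BC, C->DA, D->AC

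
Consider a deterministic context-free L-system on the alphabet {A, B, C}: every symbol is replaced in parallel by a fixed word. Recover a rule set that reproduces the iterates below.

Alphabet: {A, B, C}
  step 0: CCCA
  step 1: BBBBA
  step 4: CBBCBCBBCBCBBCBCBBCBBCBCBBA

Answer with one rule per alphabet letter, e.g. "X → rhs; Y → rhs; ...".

  step 0 ⇒ step 1: CCCA ⇒ B·B·B·BA
    A ↦ BA
    C ↦ B
    B ↦ CB  (constrained at step 1)

A->BA, B->CB, C->B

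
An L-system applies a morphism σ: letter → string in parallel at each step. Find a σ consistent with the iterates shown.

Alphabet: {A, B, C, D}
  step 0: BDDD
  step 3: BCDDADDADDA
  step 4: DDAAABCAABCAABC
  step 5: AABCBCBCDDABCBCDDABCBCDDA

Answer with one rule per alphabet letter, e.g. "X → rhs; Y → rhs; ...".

A->BC, B->D, C->DA, D->A

  step 4 ⇒ step 5: DDAAABCAABCAABC ⇒ A·A·BC·BC·BC·D·DA·BC·BC·D·DA·BC·BC·D·DA
    A ↦ BC
    B ↦ D
    C ↦ DA
    D ↦ A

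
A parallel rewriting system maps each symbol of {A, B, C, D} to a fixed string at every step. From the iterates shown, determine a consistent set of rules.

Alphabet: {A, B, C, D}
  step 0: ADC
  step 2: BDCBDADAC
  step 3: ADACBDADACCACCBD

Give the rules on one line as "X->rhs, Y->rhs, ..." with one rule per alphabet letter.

A->C, B->AD, C->BD, D->AC

  step 2 ⇒ step 3: BDCBDADAC ⇒ AD·AC·BD·AD·AC·C·AC·C·BD
    A ↦ C
    B ↦ AD
    C ↦ BD
    D ↦ AC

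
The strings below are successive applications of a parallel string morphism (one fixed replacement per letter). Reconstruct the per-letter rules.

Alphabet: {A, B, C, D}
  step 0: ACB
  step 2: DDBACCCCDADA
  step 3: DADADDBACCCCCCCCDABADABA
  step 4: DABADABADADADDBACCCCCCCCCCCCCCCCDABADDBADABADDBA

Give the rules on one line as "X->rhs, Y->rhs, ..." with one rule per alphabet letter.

  step 3 ⇒ step 4: DADADDBACCCCCCCCDABADABA ⇒ DA·BA·DA·BA·DA·DA·DD·BA·CC·CC·CC·CC·CC·CC·CC·CC·DA·BA·DD·BA·DA·BA·DD·BA
    A ↦ BA
    B ↦ DD
    C ↦ CC
    D ↦ DA

A->BA, B->DD, C->CC, D->DA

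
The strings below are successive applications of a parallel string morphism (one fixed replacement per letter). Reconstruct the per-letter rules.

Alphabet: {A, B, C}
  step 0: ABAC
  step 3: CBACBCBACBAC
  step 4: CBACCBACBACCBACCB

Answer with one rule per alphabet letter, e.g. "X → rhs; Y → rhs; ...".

A->C, B->A, C->CB

  step 3 ⇒ step 4: CBACBCBACBAC ⇒ CB·A·C·CB·A·CB·A·C·CB·A·C·CB
    A ↦ C
    B ↦ A
    C ↦ CB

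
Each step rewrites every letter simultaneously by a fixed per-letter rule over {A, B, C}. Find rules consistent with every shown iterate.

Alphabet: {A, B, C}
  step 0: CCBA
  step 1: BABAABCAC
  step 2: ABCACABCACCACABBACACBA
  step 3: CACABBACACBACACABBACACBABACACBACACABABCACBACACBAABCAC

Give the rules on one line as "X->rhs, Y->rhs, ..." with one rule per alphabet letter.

A->CAC, B->AB, C->BA

  step 2 ⇒ step 3: ABCACABCACCACABBACACBA ⇒ CAC·AB·BA·CAC·BA·CAC·AB·BA·CAC·BA·BA·CAC·BA·CAC·AB·AB·CAC·BA·CAC·BA·AB·CAC
    A ↦ CAC
    B ↦ AB
    C ↦ BA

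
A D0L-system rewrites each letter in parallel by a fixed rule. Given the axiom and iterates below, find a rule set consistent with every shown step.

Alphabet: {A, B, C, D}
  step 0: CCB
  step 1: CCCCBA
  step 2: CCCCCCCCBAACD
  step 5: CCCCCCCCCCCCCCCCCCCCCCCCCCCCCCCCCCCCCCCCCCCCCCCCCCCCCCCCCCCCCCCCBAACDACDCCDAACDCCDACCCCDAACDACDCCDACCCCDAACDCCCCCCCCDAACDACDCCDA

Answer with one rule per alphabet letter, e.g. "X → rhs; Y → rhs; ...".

A->ACD, B->BA, C->CC, D->DA

  step 1 ⇒ step 2: CCCCBA ⇒ CC·CC·CC·CC·BA·ACD
    A ↦ ACD
    B ↦ BA
    C ↦ CC
    D ↦ DA  (constrained at step 2)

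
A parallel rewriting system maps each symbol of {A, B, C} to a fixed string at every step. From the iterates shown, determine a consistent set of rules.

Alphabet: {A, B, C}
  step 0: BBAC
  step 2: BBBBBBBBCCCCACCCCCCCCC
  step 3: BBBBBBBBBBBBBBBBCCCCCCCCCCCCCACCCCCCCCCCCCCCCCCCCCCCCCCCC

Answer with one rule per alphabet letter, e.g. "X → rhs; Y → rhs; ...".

  step 2 ⇒ step 3: BBBBBBBBCCCCACCCCCCCCC ⇒ BB·BB·BB·BB·BB·BB·BB·BB·CCC·CCC·CCC·CCC·CA·CCC·CCC·CCC·CCC·CCC·CCC·CCC·CCC·CCC
    A ↦ CA
    B ↦ BB
    C ↦ CCC

A->CA, B->BB, C->CCC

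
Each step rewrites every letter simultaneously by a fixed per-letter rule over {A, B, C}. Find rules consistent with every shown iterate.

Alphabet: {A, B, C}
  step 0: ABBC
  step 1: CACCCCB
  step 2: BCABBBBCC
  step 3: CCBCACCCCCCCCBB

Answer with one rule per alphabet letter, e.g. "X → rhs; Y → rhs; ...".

  step 2 ⇒ step 3: BCABBBBCC ⇒ CC·B·CA·CC·CC·CC·CC·B·B
    A ↦ CA
    B ↦ CC
    C ↦ B

A->CA, B->CC, C->B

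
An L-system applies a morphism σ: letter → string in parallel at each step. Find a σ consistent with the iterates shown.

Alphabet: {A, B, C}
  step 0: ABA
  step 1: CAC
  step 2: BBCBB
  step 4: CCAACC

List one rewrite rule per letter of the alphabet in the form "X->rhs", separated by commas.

  step 1 ⇒ step 2: CAC ⇒ BB·C·BB
    A ↦ C
    C ↦ BB
  step 0 ⇒ step 1: ABA ⇒ C·A·C
    B ↦ A

A->C, B->A, C->BB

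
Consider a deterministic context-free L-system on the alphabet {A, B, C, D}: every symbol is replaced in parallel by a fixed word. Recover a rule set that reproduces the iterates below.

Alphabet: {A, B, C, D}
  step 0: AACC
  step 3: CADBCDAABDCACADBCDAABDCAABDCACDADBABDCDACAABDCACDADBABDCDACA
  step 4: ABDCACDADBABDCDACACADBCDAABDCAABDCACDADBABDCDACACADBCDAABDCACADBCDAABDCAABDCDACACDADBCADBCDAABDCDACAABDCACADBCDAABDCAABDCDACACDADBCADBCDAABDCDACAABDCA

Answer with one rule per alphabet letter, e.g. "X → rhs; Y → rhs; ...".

A->CA, B->DB, C->ABD, D->CDA

  step 3 ⇒ step 4: CADBCDAABDCACADBCDAABDCAABDCACDADBABDCDACAABDCACDADBABDCDACA ⇒ ABD·CA·CDA·DB·ABD·CDA·CA·CA·DB·CDA·ABD·CA·ABD·CA·CDA·DB·ABD·CDA·CA·CA·DB·CDA·ABD·CA·CA·DB·CDA·ABD·CA·ABD·CDA·CA·CDA·DB·CA·DB·CDA·ABD·CDA·CA·ABD·CA·CA·DB·CDA·ABD·CA·ABD·CDA·CA·CDA·DB·CA·DB·CDA·ABD·CDA·CA·ABD·CA
    A ↦ CA
    B ↦ DB
    C ↦ ABD
    D ↦ CDA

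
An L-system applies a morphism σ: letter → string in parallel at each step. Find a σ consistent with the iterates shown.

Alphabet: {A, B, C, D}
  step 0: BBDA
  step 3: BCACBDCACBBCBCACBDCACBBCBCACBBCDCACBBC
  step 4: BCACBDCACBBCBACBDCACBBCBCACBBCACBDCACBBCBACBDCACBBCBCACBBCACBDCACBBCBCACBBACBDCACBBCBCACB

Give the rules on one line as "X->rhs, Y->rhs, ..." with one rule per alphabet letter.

  step 3 ⇒ step 4: BCACBDCACBBCBCACBDCACBBCBCACBBCDCACBBC ⇒ BC·ACB·DC·ACB·BC·B·ACB·DC·ACB·BC·BC·ACB·BC·ACB·DC·ACB·BC·B·ACB·DC·ACB·BC·BC·ACB·BC·ACB·DC·ACB·BC·BC·ACB·B·ACB·DC·ACB·BC·BC·ACB
    A ↦ DC
    B ↦ BC
    C ↦ ACB
    D ↦ B

A->DC, B->BC, C->ACB, D->B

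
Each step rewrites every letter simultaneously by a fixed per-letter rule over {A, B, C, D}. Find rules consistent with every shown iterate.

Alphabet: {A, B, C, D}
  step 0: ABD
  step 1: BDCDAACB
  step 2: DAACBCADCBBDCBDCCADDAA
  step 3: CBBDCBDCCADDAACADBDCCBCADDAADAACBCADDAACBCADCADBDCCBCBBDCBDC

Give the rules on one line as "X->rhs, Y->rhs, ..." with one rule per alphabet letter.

A->BDC, B->DAA, C->CAD, D->CB

  step 2 ⇒ step 3: DAACBCADCBBDCBDCCADDAA ⇒ CB·BDC·BDC·CAD·DAA·CAD·BDC·CB·CAD·DAA·DAA·CB·CAD·DAA·CB·CAD·CAD·BDC·CB·CB·BDC·BDC
    A ↦ BDC
    B ↦ DAA
    C ↦ CAD
    D ↦ CB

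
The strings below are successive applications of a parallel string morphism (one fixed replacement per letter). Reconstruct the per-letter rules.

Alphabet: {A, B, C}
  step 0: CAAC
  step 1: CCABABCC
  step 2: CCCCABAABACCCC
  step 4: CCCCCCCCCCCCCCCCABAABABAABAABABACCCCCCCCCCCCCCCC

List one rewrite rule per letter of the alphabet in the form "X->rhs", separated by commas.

A->AB, B->A, C->CC

  step 1 ⇒ step 2: CCABABCC ⇒ CC·CC·AB·A·AB·A·CC·CC
    A ↦ AB
    B ↦ A
    C ↦ CC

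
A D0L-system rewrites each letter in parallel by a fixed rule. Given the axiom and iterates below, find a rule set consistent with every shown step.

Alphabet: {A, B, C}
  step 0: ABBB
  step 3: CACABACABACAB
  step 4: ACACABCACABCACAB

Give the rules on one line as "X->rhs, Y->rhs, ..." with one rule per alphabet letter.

  step 3 ⇒ step 4: CACABACABACAB ⇒ A·C·A·C·AB·C·A·C·AB·C·A·C·AB
    A ↦ C
    B ↦ AB
    C ↦ A

A->C, B->AB, C->A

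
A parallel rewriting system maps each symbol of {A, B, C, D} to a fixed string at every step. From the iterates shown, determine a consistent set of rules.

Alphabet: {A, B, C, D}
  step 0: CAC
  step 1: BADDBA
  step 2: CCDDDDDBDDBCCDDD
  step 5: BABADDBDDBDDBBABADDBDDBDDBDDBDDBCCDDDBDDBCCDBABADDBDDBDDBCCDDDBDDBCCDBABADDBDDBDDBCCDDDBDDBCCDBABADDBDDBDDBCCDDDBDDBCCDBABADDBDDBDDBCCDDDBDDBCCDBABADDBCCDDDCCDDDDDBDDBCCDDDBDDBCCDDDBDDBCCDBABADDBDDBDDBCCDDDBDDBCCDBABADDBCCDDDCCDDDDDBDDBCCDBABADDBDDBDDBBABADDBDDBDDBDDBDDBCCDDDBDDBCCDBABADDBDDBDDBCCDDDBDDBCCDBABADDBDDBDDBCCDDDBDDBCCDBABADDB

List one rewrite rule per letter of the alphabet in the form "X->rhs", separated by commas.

  step 1 ⇒ step 2: BADDBA ⇒ CCD·DD·DDB·DDB·CCD·DD
    A ↦ DD
    B ↦ CCD
    D ↦ DDB
  step 0 ⇒ step 1: CAC ⇒ BA·DD·BA
    C ↦ BA

A->DD, B->CCD, C->BA, D->DDB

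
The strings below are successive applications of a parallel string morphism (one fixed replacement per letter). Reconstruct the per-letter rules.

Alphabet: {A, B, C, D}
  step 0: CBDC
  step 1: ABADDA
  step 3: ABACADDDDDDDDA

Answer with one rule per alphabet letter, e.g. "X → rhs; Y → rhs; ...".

  step 0 ⇒ step 1: CBDC ⇒ A·BA·DD·A
    B ↦ BA
    C ↦ A
    D ↦ DD
    A ↦ C  (constrained at step 1)

A->C, B->BA, C->A, D->DD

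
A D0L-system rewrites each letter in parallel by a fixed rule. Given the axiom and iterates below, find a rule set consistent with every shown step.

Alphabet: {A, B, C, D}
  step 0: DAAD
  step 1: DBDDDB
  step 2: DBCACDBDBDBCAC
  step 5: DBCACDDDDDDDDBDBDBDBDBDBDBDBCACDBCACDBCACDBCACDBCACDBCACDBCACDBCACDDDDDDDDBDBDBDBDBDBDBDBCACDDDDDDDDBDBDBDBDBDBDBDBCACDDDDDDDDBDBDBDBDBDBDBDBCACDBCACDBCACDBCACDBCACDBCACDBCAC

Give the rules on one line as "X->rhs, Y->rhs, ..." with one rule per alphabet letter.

A->D, B->CAC, C->DDD, D->DB

  step 1 ⇒ step 2: DBDDDB ⇒ DB·CAC·DB·DB·DB·CAC
    B ↦ CAC
    D ↦ DB
  step 0 ⇒ step 1: DAAD ⇒ DB·D·D·DB
    A ↦ D
    C ↦ DDD  (constrained at step 2)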